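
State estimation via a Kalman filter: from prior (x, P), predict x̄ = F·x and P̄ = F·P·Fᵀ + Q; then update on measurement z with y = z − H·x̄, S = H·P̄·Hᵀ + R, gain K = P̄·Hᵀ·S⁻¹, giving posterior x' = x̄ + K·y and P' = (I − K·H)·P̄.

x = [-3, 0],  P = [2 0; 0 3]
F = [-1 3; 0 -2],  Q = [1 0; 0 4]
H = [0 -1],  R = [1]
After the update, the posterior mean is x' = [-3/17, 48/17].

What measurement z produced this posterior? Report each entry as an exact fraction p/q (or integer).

z = [-3]

x̄ = F·x = [3, 0]
P̄ = F·P·Fᵀ + Q = [30 -18; -18 16]
S = H·P̄·Hᵀ + R = [17]
K = P̄·Hᵀ·S⁻¹ = [18/17; -16/17]
x' − x̄ = [-54/17, 48/17] = K·y
y = (KᵀK)⁻¹·Kᵀ·(x' − x̄) = [-3]
z = y + H·x̄ = [-3] + [0] = [-3]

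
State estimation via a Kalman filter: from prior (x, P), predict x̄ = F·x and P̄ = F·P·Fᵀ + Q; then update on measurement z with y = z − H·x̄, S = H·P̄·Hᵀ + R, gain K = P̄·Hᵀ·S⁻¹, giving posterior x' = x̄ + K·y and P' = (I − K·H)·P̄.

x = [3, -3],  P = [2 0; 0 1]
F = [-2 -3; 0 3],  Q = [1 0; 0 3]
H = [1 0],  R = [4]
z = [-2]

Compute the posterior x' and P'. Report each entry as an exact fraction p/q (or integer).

x' = [-12/11, -153/22]
P' = [36/11 -18/11; -18/11 183/22]

x̄ = F·x = [3, -9]
P̄ = F·P·Fᵀ + Q = [18 -9; -9 12]
y = z − H·x̄ = [-5]
S = H·P̄·Hᵀ + R = [22]
K = P̄·Hᵀ·S⁻¹ = [9/11; -9/22]
x' = x̄ + K·y = [-12/11, -153/22]
P' = (I − K·H)·P̄ = [36/11 -18/11; -18/11 183/22]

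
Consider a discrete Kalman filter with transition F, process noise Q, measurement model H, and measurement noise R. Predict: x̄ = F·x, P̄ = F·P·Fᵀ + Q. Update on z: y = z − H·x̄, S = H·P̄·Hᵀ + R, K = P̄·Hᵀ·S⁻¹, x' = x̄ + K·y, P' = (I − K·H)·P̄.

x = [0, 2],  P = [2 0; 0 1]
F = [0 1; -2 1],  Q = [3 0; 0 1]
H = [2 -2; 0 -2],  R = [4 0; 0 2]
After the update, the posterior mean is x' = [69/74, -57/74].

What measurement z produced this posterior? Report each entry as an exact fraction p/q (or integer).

x̄ = F·x = [2, 2]
P̄ = F·P·Fᵀ + Q = [4 1; 1 10]
S = H·P̄·Hᵀ + R = [52 36; 36 42]
K = P̄·Hᵀ·S⁻¹ = [27/74 -40/111; -3/74 -49/111]
x' − x̄ = [-79/74, -205/74] = K·y
y = (KᵀK)⁻¹·Kᵀ·(x' − x̄) = [3, 6]
z = y + H·x̄ = [3, 6] + [0, -4] = [3, 2]

z = [3, 2]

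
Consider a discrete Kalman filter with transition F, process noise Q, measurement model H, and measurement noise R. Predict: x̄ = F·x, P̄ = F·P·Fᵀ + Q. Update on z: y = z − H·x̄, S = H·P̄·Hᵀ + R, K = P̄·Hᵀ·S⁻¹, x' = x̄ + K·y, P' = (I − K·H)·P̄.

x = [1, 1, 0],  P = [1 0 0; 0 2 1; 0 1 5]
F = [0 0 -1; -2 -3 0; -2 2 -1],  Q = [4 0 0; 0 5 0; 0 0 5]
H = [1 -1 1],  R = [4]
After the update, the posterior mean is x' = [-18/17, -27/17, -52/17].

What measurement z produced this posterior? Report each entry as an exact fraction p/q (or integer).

z = [-3]

x̄ = F·x = [0, -5, 0]
P̄ = F·P·Fᵀ + Q = [9 3 3; 3 27 -5; 3 -5 18]
S = H·P̄·Hᵀ + R = [68]
K = P̄·Hᵀ·S⁻¹ = [9/68; -29/68; 13/34]
x' − x̄ = [-18/17, 58/17, -52/17] = K·y
y = (KᵀK)⁻¹·Kᵀ·(x' − x̄) = [-8]
z = y + H·x̄ = [-8] + [5] = [-3]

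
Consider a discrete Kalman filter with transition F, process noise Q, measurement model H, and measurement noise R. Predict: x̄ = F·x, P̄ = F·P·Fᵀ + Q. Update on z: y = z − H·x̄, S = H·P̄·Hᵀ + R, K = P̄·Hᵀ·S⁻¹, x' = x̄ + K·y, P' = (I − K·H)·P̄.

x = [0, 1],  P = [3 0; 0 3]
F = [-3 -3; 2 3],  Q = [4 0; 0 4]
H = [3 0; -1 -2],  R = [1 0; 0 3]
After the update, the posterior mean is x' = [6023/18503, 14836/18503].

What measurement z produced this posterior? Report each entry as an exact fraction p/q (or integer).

z = [1, -2]

x̄ = F·x = [-3, 3]
P̄ = F·P·Fᵀ + Q = [58 -45; -45 43]
S = H·P̄·Hᵀ + R = [523 96; 96 53]
K = P̄·Hᵀ·S⁻¹ = [6150/18503 32/18503; -3219/18503 -8483/18503]
x' − x̄ = [61532/18503, -40673/18503] = K·y
y = (KᵀK)⁻¹·Kᵀ·(x' − x̄) = [10, 1]
z = y + H·x̄ = [10, 1] + [-9, -3] = [1, -2]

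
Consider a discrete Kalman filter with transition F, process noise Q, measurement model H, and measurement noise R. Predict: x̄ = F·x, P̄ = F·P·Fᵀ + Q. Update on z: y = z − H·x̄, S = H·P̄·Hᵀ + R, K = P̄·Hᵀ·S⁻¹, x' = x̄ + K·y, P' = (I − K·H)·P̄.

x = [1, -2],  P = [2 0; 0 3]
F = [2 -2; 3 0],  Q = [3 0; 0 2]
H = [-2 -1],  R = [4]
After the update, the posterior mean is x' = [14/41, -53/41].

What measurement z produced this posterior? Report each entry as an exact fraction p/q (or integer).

x̄ = F·x = [6, 3]
P̄ = F·P·Fᵀ + Q = [23 12; 12 20]
S = H·P̄·Hᵀ + R = [164]
K = P̄·Hᵀ·S⁻¹ = [-29/82; -11/41]
x' − x̄ = [-232/41, -176/41] = K·y
y = (KᵀK)⁻¹·Kᵀ·(x' − x̄) = [16]
z = y + H·x̄ = [16] + [-15] = [1]

z = [1]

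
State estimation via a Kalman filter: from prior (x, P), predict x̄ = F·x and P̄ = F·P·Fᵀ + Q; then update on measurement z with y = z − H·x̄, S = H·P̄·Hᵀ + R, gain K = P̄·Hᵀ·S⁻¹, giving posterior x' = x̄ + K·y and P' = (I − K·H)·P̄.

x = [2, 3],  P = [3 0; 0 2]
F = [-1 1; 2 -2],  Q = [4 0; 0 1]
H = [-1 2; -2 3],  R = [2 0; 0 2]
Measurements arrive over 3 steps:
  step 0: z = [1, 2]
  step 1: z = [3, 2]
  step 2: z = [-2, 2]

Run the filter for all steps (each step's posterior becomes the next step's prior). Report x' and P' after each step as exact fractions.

step 0: x' = [-437/1049, 364/1049], P' = [2350/1049 1384/1049; 1384/1049 974/1049]
step 1: x' = [-7391/13289, 45520/93023], P' = [26704/13289 15280/13289; 15280/13289 74786/93023]
step 2: x' = [-11719491/8101766, -3147724/4050883], P' = [8119721/4050883 4642772/4050883; 4642772/4050883 3245674/4050883]

step 0: x̄ = F·x = [1, -2]
step 0: P̄ = F·P·Fᵀ + Q = [9 -10; -10 21]
step 0: y = z − H·x̄ = [6, 10]
step 0: S = H·P̄·Hᵀ + R = [135 214; 214 347]
step 0: K = P̄·Hᵀ·S⁻¹ = [209/1049 -274/1049; 282/1049 77/1049]
step 0: x' = x̄ + K·y = [-437/1049, 364/1049]
step 0: P' = (I − K·H)·P̄ = [2350/1049 1384/1049; 1384/1049 974/1049]
step 1: x̄ = F·x = [801/1049, -1602/1049]
step 1: P̄ = F·P·Fᵀ + Q = [4752/1049 -1112/1049; -1112/1049 3273/1049]
step 1: y = z − H·x̄ = [7152/1049, 8506/1049]
step 1: S = H·P̄·Hᵀ + R = [24390/1049 36926/1049; 36926/1049 63907/1049]
step 1: K = P̄·Hᵀ·S⁻¹ = [1928/13289 -3784/13289; 21306/93023 5219/93023]
step 1: x' = x̄ + K·y = [-7391/13289, 45520/93023]
step 1: P' = (I − K·H)·P̄ = [26704/13289 15280/13289; 15280/13289 74786/93023]
step 2: x̄ = F·x = [97257/93023, -194514/93023]
step 2: P̄ = F·P·Fᵀ + Q = [419886/93023 -95588/93023; -95588/93023 284199/93023]
step 2: y = z − H·x̄ = [300239/93023, 964102/93023]
step 2: S = H·P̄·Hᵀ + R = [2125080/93023 3214082/93023; 3214082/93023 5570437/93023]
step 2: K = P̄·Hᵀ·S⁻¹ = [1165823/8101766 -1155563/4050883; 924288/4050883 225739/4050883]
step 2: x' = x̄ + K·y = [-11719491/8101766, -3147724/4050883]
step 2: P' = (I − K·H)·P̄ = [8119721/4050883 4642772/4050883; 4642772/4050883 3245674/4050883]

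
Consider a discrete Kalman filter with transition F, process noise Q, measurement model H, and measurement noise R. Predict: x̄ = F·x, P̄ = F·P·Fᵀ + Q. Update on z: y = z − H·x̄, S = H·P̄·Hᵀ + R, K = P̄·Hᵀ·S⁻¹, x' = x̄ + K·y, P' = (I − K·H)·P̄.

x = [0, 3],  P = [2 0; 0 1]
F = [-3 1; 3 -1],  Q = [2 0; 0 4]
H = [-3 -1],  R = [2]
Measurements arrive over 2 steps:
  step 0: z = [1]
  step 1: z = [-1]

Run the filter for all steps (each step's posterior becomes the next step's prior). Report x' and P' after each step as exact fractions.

step 0: x' = [-2/25, -31/50], P' = [41/25 -101/25; -101/25 286/25]
step 1: x' = [1279/2822, -1059/2822], P' = [2597/1411 -6455/1411; -6455/1411 18154/1411]

step 0: x̄ = F·x = [3, -3]
step 0: P̄ = F·P·Fᵀ + Q = [21 -19; -19 23]
step 0: y = z − H·x̄ = [7]
step 0: S = H·P̄·Hᵀ + R = [100]
step 0: K = P̄·Hᵀ·S⁻¹ = [-11/25; 17/50]
step 0: x' = x̄ + K·y = [-2/25, -31/50]
step 0: P' = (I − K·H)·P̄ = [41/25 -101/25; -101/25 286/25]
step 1: x̄ = F·x = [-19/50, 19/50]
step 1: P̄ = F·P·Fᵀ + Q = [1311/25 -1261/25; -1261/25 1361/25]
step 1: y = z − H·x̄ = [-44/25]
step 1: S = H·P̄·Hᵀ + R = [5644/25]
step 1: K = P̄·Hᵀ·S⁻¹ = [-668/1411; 1211/2822]
step 1: x' = x̄ + K·y = [1279/2822, -1059/2822]
step 1: P' = (I − K·H)·P̄ = [2597/1411 -6455/1411; -6455/1411 18154/1411]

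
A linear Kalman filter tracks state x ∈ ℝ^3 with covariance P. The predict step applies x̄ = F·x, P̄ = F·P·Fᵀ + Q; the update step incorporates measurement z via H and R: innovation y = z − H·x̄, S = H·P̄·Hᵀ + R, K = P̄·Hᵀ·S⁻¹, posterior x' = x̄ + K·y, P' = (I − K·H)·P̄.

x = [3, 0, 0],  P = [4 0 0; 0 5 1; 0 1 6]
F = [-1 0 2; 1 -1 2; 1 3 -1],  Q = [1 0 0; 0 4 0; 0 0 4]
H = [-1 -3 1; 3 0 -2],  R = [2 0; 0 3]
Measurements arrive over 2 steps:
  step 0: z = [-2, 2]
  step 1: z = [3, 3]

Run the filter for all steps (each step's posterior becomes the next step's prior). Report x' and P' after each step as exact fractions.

step 0: x̄ = F·x = [-3, 3, 3]
step 0: P̄ = F·P·Fᵀ + Q = [29 18 -10; 18 33 -16; -10 -16 53]
step 0: y = z − H·x̄ = [1, 17]
step 0: S = H·P̄·Hᵀ + R = [605 -501; -501 596]
step 0: K = P̄·Hᵀ·S⁻¹ = [-1821/109579 18142/109579; -36182/109579 -14603/109579; -1980/109579 -26669/109579]
step 0: x' = x̄ + K·y = [-22144/109579, 44304/109579, -126616/109579]
step 0: P' = (I − K·H)·P̄ = [1067244/109579 170017/109579 1573653/109579; 170017/109579 59759/109579 276930/109579; 1573653/109579 276930/109579 2400483/109579]
step 1: x̄ = F·x = [-231088/109579, -319680/109579, 237384/109579]
step 1: P̄ = F·P·Fᵀ + Q = [4484143/109579 8150845/109579 4278/109579; 8150845/109579 16014109/109579 -60802/109579; 4278/109579 -60802/109579 655090/109579]
step 1: y = z − H·x̄ = [-1098775/109579, 1496769/109579]
step 1: S = H·P̄·Hᵀ + R = [198746698/109579 -88463636/109579; -88463636/109579 43255048/109579]
step 1: K = P̄·Hᵀ·S⁻¹ = [-141857617/1758966288 513146063/3517932576; -591697903/1758966288 -421623199/3517932576; -29935427/293161048 -140031195/586322096]
step 1: x' = x̄ + K·y = [2435214071/3517932576, -4155901159/3517932576, -42218579/586322096]
step 1: P' = (I − K·H)·P̄ = [6093134611/3517932576 948092893/3517932576 1394997137/586322096; 948092893/3517932576 1157757619/3517932576 342429023/586322096; 1394997137/586322096 342429023/586322096 1151271249/293161048]

step 0: x' = [-22144/109579, 44304/109579, -126616/109579], P' = [1067244/109579 170017/109579 1573653/109579; 170017/109579 59759/109579 276930/109579; 1573653/109579 276930/109579 2400483/109579]
step 1: x' = [2435214071/3517932576, -4155901159/3517932576, -42218579/586322096], P' = [6093134611/3517932576 948092893/3517932576 1394997137/586322096; 948092893/3517932576 1157757619/3517932576 342429023/586322096; 1394997137/586322096 342429023/586322096 1151271249/293161048]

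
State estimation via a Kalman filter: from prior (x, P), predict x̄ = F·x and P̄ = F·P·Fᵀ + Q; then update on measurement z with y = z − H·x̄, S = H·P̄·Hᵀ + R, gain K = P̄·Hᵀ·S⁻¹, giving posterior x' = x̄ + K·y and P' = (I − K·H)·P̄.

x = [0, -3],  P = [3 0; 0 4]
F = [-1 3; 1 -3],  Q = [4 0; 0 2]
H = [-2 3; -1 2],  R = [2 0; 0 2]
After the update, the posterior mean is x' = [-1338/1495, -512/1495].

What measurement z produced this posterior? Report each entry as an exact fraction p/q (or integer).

z = [2, -2]

x̄ = F·x = [-9, 9]
P̄ = F·P·Fᵀ + Q = [43 -39; -39 41]
S = H·P̄·Hᵀ + R = [1011 605; 605 365]
K = P̄·Hᵀ·S⁻¹ = [-89/299 242/1495; 16/299 363/1495]
x' − x̄ = [12117/1495, -13967/1495] = K·y
y = (KᵀK)⁻¹·Kᵀ·(x' − x̄) = [-43, -29]
z = y + H·x̄ = [-43, -29] + [45, 27] = [2, -2]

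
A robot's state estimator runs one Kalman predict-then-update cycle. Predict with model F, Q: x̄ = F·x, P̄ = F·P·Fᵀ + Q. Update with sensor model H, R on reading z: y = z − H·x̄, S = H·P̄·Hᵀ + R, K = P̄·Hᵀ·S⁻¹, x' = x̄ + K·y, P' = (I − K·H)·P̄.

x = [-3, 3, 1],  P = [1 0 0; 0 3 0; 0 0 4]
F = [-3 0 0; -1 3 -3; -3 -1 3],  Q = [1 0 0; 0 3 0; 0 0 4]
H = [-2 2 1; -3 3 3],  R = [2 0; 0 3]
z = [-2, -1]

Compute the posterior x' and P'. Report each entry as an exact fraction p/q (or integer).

x̄ = F·x = [9, 9, 9]
P̄ = F·P·Fᵀ + Q = [10 3 9; 3 67 -42; 9 -42 52]
y = z − H·x̄ = [-11, -28]
S = H·P̄·Hᵀ + R = [134 123; 123 192]
K = P̄·Hᵀ·S⁻¹ = [-566/3533 473/3533; 2798/3533 -578/3533; -3323/3533 2184/3533]
x' = x̄ + K·y = [24779/3533, 17203/3533, 7198/3533]
P' = (I − K·H)·P̄ = [29662/3533 28057/3533 2078/3533; 28057/3533 34231/3533 -6752/3533; 2078/3533 -6752/3533 11014/3533]

x' = [24779/3533, 17203/3533, 7198/3533]
P' = [29662/3533 28057/3533 2078/3533; 28057/3533 34231/3533 -6752/3533; 2078/3533 -6752/3533 11014/3533]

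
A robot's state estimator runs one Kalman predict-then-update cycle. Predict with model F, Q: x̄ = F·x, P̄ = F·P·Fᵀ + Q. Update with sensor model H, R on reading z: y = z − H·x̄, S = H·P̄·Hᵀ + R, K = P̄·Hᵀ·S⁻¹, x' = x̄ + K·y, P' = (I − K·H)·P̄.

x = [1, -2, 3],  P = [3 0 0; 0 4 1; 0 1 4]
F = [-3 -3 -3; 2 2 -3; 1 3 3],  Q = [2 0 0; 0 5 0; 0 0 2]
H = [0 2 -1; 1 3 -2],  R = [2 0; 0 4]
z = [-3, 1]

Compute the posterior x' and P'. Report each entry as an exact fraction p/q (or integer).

x' = [95755/34439, -145354/34439, -185869/34439]
P' = [186962/34439 -51882/34439 -31546/34439; -51882/34439 96630/34439 136482/34439; -31546/34439 136482/34439 225282/34439]

x̄ = F·x = [-6, -11, 4]
P̄ = F·P·Fᵀ + Q = [119 -3 -99; -3 57 -9; -99 -9 95]
y = z − H·x̄ = [23, 48]
S = H·P̄·Hᵀ + R = [361 688; 688 1502]
K = P̄·Hᵀ·S⁻¹ = [-36109/34439 23602/34439; 28389/34439 -8739/34439; 23841/34439 -18166/34439]
x' = x̄ + K·y = [95755/34439, -145354/34439, -185869/34439]
P' = (I − K·H)·P̄ = [186962/34439 -51882/34439 -31546/34439; -51882/34439 96630/34439 136482/34439; -31546/34439 136482/34439 225282/34439]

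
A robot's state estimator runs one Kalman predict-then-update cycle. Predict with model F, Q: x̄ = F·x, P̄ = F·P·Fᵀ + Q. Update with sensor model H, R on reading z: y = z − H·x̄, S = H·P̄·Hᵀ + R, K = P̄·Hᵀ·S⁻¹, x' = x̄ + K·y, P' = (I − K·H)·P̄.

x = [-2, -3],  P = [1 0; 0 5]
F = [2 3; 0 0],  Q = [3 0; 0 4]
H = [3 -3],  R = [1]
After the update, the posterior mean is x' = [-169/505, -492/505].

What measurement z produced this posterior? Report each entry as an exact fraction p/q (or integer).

z = [2]

x̄ = F·x = [-13, 0]
P̄ = F·P·Fᵀ + Q = [52 0; 0 4]
S = H·P̄·Hᵀ + R = [505]
K = P̄·Hᵀ·S⁻¹ = [156/505; -12/505]
x' − x̄ = [6396/505, -492/505] = K·y
y = (KᵀK)⁻¹·Kᵀ·(x' − x̄) = [41]
z = y + H·x̄ = [41] + [-39] = [2]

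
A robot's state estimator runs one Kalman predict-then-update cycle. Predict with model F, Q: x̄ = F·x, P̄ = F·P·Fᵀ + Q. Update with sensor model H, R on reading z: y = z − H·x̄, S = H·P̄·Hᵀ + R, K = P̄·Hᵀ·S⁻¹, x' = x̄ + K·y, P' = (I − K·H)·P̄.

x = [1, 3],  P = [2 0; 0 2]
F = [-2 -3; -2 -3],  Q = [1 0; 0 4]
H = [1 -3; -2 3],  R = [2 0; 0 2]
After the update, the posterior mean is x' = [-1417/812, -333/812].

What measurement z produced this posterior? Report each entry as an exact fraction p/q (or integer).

z = [-1, 2]

x̄ = F·x = [-11, -11]
P̄ = F·P·Fᵀ + Q = [27 26; 26 30]
S = H·P̄·Hᵀ + R = [143 -90; -90 68]
K = P̄·Hᵀ·S⁻¹ = [-327/406 -579/812; -233/406 -163/812]
x' − x̄ = [7515/812, 8599/812] = K·y
y = (KᵀK)⁻¹·Kᵀ·(x' − x̄) = [-23, 13]
z = y + H·x̄ = [-23, 13] + [22, -11] = [-1, 2]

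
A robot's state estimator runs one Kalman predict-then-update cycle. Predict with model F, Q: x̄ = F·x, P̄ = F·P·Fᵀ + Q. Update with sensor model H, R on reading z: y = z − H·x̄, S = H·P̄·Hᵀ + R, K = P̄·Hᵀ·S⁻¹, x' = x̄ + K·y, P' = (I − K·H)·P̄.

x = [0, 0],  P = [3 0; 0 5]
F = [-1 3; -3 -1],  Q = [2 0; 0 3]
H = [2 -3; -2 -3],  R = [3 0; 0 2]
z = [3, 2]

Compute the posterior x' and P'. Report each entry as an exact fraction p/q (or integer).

x̄ = F·x = [0, 0]
P̄ = F·P·Fᵀ + Q = [50 -6; -6 35]
y = z − H·x̄ = [3, 2]
S = H·P̄·Hᵀ + R = [590 115; 115 445]
K = P̄·Hᵀ·S⁻¹ = [12388/49865 -2478/9973; -8274/49865 -8283/49865]
x' = x̄ + K·y = [12384/49865, -41388/49865]
P' = (I − K·H)·P̄ = [15486/49865 -2064/49865; -2064/49865 6898/49865]

x' = [12384/49865, -41388/49865]
P' = [15486/49865 -2064/49865; -2064/49865 6898/49865]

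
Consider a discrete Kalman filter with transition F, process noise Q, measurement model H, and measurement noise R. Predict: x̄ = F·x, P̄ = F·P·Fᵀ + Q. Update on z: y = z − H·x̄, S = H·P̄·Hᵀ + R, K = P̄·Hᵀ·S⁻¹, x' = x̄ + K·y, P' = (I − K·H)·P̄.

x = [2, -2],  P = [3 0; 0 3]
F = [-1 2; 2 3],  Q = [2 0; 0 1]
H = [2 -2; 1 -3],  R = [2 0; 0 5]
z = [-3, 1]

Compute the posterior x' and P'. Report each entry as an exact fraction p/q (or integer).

x̄ = F·x = [-6, -2]
P̄ = F·P·Fᵀ + Q = [17 12; 12 40]
y = z − H·x̄ = [5, 1]
S = H·P̄·Hᵀ + R = [134 178; 178 310]
K = P̄·Hᵀ·S⁻¹ = [463/704 -309/704; 233/1232 -563/1232]
x' = x̄ + K·y = [-1109/352, -133/88]
P' = (I − K·H)·P̄ = [1467/704 251/176; 251/176 381/308]

x' = [-1109/352, -133/88]
P' = [1467/704 251/176; 251/176 381/308]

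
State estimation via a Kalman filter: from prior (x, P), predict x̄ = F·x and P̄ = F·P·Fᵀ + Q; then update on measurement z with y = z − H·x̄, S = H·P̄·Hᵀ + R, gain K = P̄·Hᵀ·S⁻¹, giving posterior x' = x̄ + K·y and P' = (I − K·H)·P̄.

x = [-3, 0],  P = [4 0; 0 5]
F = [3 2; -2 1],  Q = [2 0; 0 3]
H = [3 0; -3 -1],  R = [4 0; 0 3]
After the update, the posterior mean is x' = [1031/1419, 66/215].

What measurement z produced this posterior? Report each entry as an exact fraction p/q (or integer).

z = [3, -2]

x̄ = F·x = [-9, 6]
P̄ = F·P·Fᵀ + Q = [58 -14; -14 24]
S = H·P̄·Hᵀ + R = [526 -480; -480 465]
K = P̄·Hᵀ·S⁻¹ = [137/473 -64/1419; -33/43 -162/215]
x' − x̄ = [13802/1419, -1224/215] = K·y
y = (KᵀK)⁻¹·Kᵀ·(x' − x̄) = [30, -23]
z = y + H·x̄ = [30, -23] + [-27, 21] = [3, -2]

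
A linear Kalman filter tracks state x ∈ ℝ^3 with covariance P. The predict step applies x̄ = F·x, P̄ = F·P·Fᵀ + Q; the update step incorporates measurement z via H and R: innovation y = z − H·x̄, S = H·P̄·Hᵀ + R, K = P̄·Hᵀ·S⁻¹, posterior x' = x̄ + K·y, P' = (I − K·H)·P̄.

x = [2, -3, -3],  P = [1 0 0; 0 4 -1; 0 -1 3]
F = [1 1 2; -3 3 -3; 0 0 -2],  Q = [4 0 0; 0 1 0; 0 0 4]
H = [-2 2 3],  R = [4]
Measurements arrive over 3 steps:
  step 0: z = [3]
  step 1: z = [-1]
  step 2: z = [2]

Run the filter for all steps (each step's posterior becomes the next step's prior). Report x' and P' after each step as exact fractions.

step 0: x' = [-1523/271, -5615/542, 1133/271], P' = [2671/271 2864/271 -158/271; 2864/271 5340/271 -1558/271; -158/271 -1558/271 972/271]
step 1: x' = [-2742455/248578, -918916/124289, -348605/124289], P' = [4750089/124289 3382125/124289 902904/124289; 3382125/124289 3130483/124289 219222/124289; 902904/124289 219222/124289 470552/124289]
step 2: x' = [-1279687513/234319542, -776966753/234319542, -85259320/117159771], P' = [5503656310/117159771 3733846940/117159771 1151304260/117159771; 3733846940/117159771 3213807988/117159771 381526726/117159771; 1151304260/117159771 381526726/117159771 522932296/117159771]

step 0: x̄ = F·x = [-7, -6, 6]
step 0: P̄ = F·P·Fᵀ + Q = [17 -12 -10; -12 91 24; -10 24 16]
step 0: y = z − H·x̄ = [-17]
step 0: S = H·P̄·Hᵀ + R = [1084]
step 0: K = P̄·Hᵀ·S⁻¹ = [-22/271; 139/542; 29/271]
step 0: x' = x̄ + K·y = [-1523/271, -5615/542, 1133/271]
step 0: P' = (I − K·H)·P̄ = [2671/271 2864/271 -158/271; 2864/271 5340/271 -1558/271; -158/271 -1558/271 972/271]
step 1: x̄ = F·x = [-4129/542, -14505/542, -2266/271]
step 1: P̄ = F·P·Fᵀ + Q = [11847/271 -1077/271 -456/271; -1077/271 54766/271 14232/271; -456/271 14232/271 4972/271]
step 1: y = z − H·x̄ = [16903/271]
step 1: S = H·P̄·Hᵀ + R = [497156/271]
step 1: K = P̄·Hᵀ·S⁻¹ = [-6804/124289; 77191/248578; 11073/124289]
step 1: x' = x̄ + K·y = [-2742455/248578, -918916/124289, -348605/124289]
step 1: P' = (I − K·H)·P̄ = [4750089/124289 3382125/124289 902904/124289; 3382125/124289 3130483/124289 219222/124289; 902904/124289 219222/124289 470552/124289]
step 2: x̄ = F·x = [-5974707/248578, 4805499/248578, 697210/124289]
step 2: P̄ = F·P·Fᵀ + Q = [21512690/124289 -15150600/124289 -4126460/124289; -15150600/124289 26712431/124289 6925404/124289; -4126460/124289 6925404/124289 2379364/124289]
step 2: y = z − H·x̄ = [-12623258/124289]
step 2: S = H·P̄·Hᵀ + R = [468639084/124289]
step 2: K = P̄·Hᵀ·S⁻¹ = [-21426490/117159771; 52251137/234319542; 7310455/117159771]
step 2: x' = x̄ + K·y = [-1279687513/234319542, -776966753/234319542, -85259320/117159771]
step 2: P' = (I − K·H)·P̄ = [5503656310/117159771 3733846940/117159771 1151304260/117159771; 3733846940/117159771 3213807988/117159771 381526726/117159771; 1151304260/117159771 381526726/117159771 522932296/117159771]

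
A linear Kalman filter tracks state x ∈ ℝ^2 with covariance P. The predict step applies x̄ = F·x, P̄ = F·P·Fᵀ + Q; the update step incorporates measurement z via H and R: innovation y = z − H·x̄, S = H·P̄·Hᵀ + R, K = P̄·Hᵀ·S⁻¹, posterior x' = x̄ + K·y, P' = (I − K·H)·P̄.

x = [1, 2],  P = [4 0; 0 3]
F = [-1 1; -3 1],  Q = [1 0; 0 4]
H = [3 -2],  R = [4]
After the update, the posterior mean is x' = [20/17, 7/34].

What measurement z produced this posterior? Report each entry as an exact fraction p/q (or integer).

x̄ = F·x = [1, -1]
P̄ = F·P·Fᵀ + Q = [8 15; 15 43]
S = H·P̄·Hᵀ + R = [68]
K = P̄·Hᵀ·S⁻¹ = [-3/34; -41/68]
x' − x̄ = [3/17, 41/34] = K·y
y = (KᵀK)⁻¹·Kᵀ·(x' − x̄) = [-2]
z = y + H·x̄ = [-2] + [5] = [3]

z = [3]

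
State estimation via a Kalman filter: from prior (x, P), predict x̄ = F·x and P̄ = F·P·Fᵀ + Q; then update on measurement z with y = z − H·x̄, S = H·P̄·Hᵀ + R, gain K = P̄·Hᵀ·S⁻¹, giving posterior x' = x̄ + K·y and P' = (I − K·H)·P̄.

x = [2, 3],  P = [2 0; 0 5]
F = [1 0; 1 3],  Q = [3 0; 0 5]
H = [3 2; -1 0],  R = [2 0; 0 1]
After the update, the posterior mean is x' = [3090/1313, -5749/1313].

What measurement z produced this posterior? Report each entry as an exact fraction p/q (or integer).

z = [-2, -3]

x̄ = F·x = [2, 11]
P̄ = F·P·Fᵀ + Q = [5 2; 2 52]
S = H·P̄·Hᵀ + R = [279 -19; -19 6]
K = P̄·Hᵀ·S⁻¹ = [19/1313 -1034/1313; 622/1313 1532/1313]
x' − x̄ = [464/1313, -20192/1313] = K·y
y = (KᵀK)⁻¹·Kᵀ·(x' − x̄) = [-30, -1]
z = y + H·x̄ = [-30, -1] + [28, -2] = [-2, -3]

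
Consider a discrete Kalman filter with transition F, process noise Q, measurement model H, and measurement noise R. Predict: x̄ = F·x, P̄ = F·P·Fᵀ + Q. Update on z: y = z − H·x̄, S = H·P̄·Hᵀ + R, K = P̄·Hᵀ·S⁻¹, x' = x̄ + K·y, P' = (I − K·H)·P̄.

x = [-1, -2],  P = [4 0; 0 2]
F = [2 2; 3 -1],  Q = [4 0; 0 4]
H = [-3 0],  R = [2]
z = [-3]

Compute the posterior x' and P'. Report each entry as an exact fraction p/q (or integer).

x' = [120/127, 503/127]
P' = [28/127 20/127; 20/127 3534/127]

x̄ = F·x = [-6, -1]
P̄ = F·P·Fᵀ + Q = [28 20; 20 42]
y = z − H·x̄ = [-21]
S = H·P̄·Hᵀ + R = [254]
K = P̄·Hᵀ·S⁻¹ = [-42/127; -30/127]
x' = x̄ + K·y = [120/127, 503/127]
P' = (I − K·H)·P̄ = [28/127 20/127; 20/127 3534/127]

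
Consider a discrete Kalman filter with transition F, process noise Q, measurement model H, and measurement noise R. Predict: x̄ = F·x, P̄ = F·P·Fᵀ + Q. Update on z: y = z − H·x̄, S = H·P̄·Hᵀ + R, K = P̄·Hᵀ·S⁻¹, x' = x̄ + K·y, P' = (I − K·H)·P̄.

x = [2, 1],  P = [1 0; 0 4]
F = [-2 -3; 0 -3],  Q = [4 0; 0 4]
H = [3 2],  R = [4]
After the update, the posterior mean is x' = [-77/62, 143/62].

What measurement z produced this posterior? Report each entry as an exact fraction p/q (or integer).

z = [1]

x̄ = F·x = [-7, -3]
P̄ = F·P·Fᵀ + Q = [44 36; 36 40]
S = H·P̄·Hᵀ + R = [992]
K = P̄·Hᵀ·S⁻¹ = [51/248; 47/248]
x' − x̄ = [357/62, 329/62] = K·y
y = (KᵀK)⁻¹·Kᵀ·(x' − x̄) = [28]
z = y + H·x̄ = [28] + [-27] = [1]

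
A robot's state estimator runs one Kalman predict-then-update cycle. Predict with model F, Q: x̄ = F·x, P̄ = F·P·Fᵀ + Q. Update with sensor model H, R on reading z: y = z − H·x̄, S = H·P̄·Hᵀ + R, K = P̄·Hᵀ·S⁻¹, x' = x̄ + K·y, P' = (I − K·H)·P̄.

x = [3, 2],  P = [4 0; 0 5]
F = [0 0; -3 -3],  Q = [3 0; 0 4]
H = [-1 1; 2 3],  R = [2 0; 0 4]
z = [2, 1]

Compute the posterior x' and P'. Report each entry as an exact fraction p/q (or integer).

x' = [-2009/2763, 6905/8289]
P' = [626/921 -680/2763; -680/2763 3740/8289]

x̄ = F·x = [0, -15]
P̄ = F·P·Fᵀ + Q = [3 0; 0 85]
y = z − H·x̄ = [17, 46]
S = H·P̄·Hᵀ + R = [90 249; 249 781]
K = P̄·Hᵀ·S⁻¹ = [-1279/2763 143/921; 2890/8289 595/2763]
x' = x̄ + K·y = [-2009/2763, 6905/8289]
P' = (I − K·H)·P̄ = [626/921 -680/2763; -680/2763 3740/8289]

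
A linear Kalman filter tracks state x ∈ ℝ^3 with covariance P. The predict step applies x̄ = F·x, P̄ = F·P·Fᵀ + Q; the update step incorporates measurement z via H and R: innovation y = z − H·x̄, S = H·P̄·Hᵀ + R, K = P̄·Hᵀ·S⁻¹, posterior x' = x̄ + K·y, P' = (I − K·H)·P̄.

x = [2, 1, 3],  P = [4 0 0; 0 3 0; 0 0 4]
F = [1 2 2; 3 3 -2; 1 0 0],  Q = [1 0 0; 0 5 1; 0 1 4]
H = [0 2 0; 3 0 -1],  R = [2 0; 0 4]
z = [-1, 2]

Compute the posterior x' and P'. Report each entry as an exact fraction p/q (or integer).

x̄ = F·x = [10, 3, 2]
P̄ = F·P·Fᵀ + Q = [33 14 4; 14 84 13; 4 13 8]
y = z − H·x̄ = [-7, -26]
S = H·P̄·Hᵀ + R = [338 58; 58 285]
K = P̄·Hᵀ·S⁻¹ = [1235/46483 15243/46483; 23099/46483 29/46483; 3589/46483 -78/46483]
x' = x̄ + K·y = [59867/46483, -22998/46483, 69871/46483]
P' = (I − K·H)·P̄ = [51274/46483 1235/46483 92850/46483; 1235/46483 23099/46483 3589/46483; 92850/46483 3589/46483 278862/46483]

x' = [59867/46483, -22998/46483, 69871/46483]
P' = [51274/46483 1235/46483 92850/46483; 1235/46483 23099/46483 3589/46483; 92850/46483 3589/46483 278862/46483]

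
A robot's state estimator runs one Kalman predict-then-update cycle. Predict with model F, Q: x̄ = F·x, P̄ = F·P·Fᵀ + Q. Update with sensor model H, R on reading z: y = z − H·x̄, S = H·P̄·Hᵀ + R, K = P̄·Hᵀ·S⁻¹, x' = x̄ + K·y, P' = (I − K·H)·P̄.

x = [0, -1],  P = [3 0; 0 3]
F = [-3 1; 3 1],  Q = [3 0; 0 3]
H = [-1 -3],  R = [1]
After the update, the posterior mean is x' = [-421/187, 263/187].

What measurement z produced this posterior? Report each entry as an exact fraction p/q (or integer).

z = [-2]

x̄ = F·x = [-1, -1]
P̄ = F·P·Fᵀ + Q = [33 -24; -24 33]
S = H·P̄·Hᵀ + R = [187]
K = P̄·Hᵀ·S⁻¹ = [39/187; -75/187]
x' − x̄ = [-234/187, 450/187] = K·y
y = (KᵀK)⁻¹·Kᵀ·(x' − x̄) = [-6]
z = y + H·x̄ = [-6] + [4] = [-2]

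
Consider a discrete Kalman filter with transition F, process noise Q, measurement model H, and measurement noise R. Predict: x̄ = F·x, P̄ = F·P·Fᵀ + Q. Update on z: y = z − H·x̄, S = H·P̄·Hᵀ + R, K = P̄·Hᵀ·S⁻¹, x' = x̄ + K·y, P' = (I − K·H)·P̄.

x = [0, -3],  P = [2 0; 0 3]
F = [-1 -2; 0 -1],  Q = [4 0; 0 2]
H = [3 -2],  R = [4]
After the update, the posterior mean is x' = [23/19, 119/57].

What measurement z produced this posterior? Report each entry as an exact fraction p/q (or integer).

x̄ = F·x = [6, 3]
P̄ = F·P·Fᵀ + Q = [18 6; 6 5]
S = H·P̄·Hᵀ + R = [114]
K = P̄·Hᵀ·S⁻¹ = [7/19; 4/57]
x' − x̄ = [-91/19, -52/57] = K·y
y = (KᵀK)⁻¹·Kᵀ·(x' − x̄) = [-13]
z = y + H·x̄ = [-13] + [12] = [-1]

z = [-1]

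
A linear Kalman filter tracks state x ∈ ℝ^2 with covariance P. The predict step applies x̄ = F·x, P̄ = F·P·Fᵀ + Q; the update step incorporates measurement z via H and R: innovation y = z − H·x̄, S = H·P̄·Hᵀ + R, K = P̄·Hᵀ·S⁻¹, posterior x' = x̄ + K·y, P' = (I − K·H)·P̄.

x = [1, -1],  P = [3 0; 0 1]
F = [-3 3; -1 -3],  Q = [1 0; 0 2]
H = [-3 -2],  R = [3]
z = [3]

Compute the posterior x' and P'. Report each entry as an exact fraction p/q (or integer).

x̄ = F·x = [-6, 2]
P̄ = F·P·Fᵀ + Q = [37 0; 0 14]
y = z − H·x̄ = [-11]
S = H·P̄·Hᵀ + R = [392]
K = P̄·Hᵀ·S⁻¹ = [-111/392; -1/14]
x' = x̄ + K·y = [-1131/392, 39/14]
P' = (I − K·H)·P̄ = [2183/392 -111/14; -111/14 12]

x' = [-1131/392, 39/14]
P' = [2183/392 -111/14; -111/14 12]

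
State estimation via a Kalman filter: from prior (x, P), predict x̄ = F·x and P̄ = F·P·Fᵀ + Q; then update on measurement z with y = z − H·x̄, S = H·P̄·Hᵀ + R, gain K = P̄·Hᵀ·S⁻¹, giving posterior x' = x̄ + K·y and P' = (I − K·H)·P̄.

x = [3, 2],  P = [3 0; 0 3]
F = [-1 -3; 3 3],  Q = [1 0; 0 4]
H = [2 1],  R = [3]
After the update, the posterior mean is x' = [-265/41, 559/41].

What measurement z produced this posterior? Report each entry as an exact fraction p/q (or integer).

x̄ = F·x = [-9, 15]
P̄ = F·P·Fᵀ + Q = [31 -36; -36 58]
S = H·P̄·Hᵀ + R = [41]
K = P̄·Hᵀ·S⁻¹ = [26/41; -14/41]
x' − x̄ = [104/41, -56/41] = K·y
y = (KᵀK)⁻¹·Kᵀ·(x' − x̄) = [4]
z = y + H·x̄ = [4] + [-3] = [1]

z = [1]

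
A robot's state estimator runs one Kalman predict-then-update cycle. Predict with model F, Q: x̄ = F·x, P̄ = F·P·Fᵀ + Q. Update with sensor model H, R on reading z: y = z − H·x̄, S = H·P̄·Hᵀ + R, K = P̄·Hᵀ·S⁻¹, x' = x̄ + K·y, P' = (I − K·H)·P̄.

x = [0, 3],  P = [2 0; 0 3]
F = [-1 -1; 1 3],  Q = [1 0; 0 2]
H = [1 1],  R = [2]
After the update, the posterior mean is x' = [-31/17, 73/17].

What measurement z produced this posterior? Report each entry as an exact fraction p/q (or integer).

z = [2]

x̄ = F·x = [-3, 9]
P̄ = F·P·Fᵀ + Q = [6 -11; -11 31]
S = H·P̄·Hᵀ + R = [17]
K = P̄·Hᵀ·S⁻¹ = [-5/17; 20/17]
x' − x̄ = [20/17, -80/17] = K·y
y = (KᵀK)⁻¹·Kᵀ·(x' − x̄) = [-4]
z = y + H·x̄ = [-4] + [6] = [2]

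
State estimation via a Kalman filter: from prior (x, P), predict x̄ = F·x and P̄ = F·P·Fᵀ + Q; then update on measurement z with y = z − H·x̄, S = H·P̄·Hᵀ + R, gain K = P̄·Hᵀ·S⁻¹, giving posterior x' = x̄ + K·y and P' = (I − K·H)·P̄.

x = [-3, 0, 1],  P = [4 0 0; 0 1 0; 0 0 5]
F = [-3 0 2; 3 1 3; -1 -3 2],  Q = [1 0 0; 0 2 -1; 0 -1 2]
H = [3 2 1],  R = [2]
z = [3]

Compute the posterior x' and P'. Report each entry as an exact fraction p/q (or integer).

x̄ = F·x = [11, -6, 5]
P̄ = F·P·Fᵀ + Q = [57 -6 32; -6 84 14; 32 14 35]
y = z − H·x̄ = [-23]
S = H·P̄·Hᵀ + R = [1062]
K = P̄·Hᵀ·S⁻¹ = [191/1062; 82/531; 53/354]
x' = x̄ + K·y = [7289/1062, -5072/531, 551/354]
P' = (I − K·H)·P̄ = [24053/1062 -18848/531 1205/354; -18848/531 31156/531 -1868/177; 1205/354 -1868/177 1321/118]

x' = [7289/1062, -5072/531, 551/354]
P' = [24053/1062 -18848/531 1205/354; -18848/531 31156/531 -1868/177; 1205/354 -1868/177 1321/118]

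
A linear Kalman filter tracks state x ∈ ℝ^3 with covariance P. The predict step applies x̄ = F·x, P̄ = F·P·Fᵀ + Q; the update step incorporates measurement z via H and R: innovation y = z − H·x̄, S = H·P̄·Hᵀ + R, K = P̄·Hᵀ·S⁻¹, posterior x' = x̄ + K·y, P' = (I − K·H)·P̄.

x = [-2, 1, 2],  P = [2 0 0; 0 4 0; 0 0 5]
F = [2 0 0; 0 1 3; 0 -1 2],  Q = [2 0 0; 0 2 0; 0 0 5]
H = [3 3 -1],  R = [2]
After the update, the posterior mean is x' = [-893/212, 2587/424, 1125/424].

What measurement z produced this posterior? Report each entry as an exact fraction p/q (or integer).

z = [3]

x̄ = F·x = [-4, 7, 3]
P̄ = F·P·Fᵀ + Q = [10 0 0; 0 51 26; 0 26 29]
S = H·P̄·Hᵀ + R = [424]
K = P̄·Hᵀ·S⁻¹ = [15/212; 127/424; 49/424]
x' − x̄ = [-45/212, -381/424, -147/424] = K·y
y = (KᵀK)⁻¹·Kᵀ·(x' − x̄) = [-3]
z = y + H·x̄ = [-3] + [6] = [3]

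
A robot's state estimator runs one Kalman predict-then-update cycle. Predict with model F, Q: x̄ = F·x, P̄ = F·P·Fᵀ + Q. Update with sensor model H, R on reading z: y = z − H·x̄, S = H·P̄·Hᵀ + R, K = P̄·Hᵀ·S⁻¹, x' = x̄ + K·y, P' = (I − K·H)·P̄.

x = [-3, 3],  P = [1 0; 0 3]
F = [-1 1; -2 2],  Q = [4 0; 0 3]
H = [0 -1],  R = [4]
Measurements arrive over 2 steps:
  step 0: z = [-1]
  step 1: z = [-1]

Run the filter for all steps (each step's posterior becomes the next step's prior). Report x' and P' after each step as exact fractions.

step 0: x' = [50/23, 67/23], P' = [120/23 32/23; 32/23 76/23]
step 1: x' = [383/689, 733/689], P' = [3680/689 1056/689; 1056/689 2388/689]

step 0: x̄ = F·x = [6, 12]
step 0: P̄ = F·P·Fᵀ + Q = [8 8; 8 19]
step 0: y = z − H·x̄ = [11]
step 0: S = H·P̄·Hᵀ + R = [23]
step 0: K = P̄·Hᵀ·S⁻¹ = [-8/23; -19/23]
step 0: x' = x̄ + K·y = [50/23, 67/23]
step 0: P' = (I − K·H)·P̄ = [120/23 32/23; 32/23 76/23]
step 1: x̄ = F·x = [17/23, 34/23]
step 1: P̄ = F·P·Fᵀ + Q = [224/23 264/23; 264/23 597/23]
step 1: y = z − H·x̄ = [11/23]
step 1: S = H·P̄·Hᵀ + R = [689/23]
step 1: K = P̄·Hᵀ·S⁻¹ = [-264/689; -597/689]
step 1: x' = x̄ + K·y = [383/689, 733/689]
step 1: P' = (I − K·H)·P̄ = [3680/689 1056/689; 1056/689 2388/689]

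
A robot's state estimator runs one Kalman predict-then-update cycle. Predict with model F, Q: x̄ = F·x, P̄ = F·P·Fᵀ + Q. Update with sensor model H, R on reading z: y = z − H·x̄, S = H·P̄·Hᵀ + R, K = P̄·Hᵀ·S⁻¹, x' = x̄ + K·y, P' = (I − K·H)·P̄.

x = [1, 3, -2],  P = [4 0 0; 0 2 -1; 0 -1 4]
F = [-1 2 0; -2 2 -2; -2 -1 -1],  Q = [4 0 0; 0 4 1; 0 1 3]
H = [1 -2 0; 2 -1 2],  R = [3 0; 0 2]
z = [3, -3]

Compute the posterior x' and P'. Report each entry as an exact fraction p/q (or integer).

x̄ = F·x = [5, 8, -3]
P̄ = F·P·Fᵀ + Q = [16 20 6; 20 52 21; 6 21 23]
y = z − H·x̄ = [14, 1]
S = H·P̄·Hᵀ + R = [147 -36; -36 94]
K = P̄·Hᵀ·S⁻¹ = [-232/2087 444/2087; -1136/2087 231/2087; -342/2087 1381/4174]
x' = x̄ + K·y = [7631/2087, 1023/2087, -20717/4174]
P' = (I − K·H)·P̄ = [17168/2087 8932/2087 -12258/2087; 8932/2087 6170/2087 -5616/2087; -12258/2087 -5616/2087 20281/4174]

x' = [7631/2087, 1023/2087, -20717/4174]
P' = [17168/2087 8932/2087 -12258/2087; 8932/2087 6170/2087 -5616/2087; -12258/2087 -5616/2087 20281/4174]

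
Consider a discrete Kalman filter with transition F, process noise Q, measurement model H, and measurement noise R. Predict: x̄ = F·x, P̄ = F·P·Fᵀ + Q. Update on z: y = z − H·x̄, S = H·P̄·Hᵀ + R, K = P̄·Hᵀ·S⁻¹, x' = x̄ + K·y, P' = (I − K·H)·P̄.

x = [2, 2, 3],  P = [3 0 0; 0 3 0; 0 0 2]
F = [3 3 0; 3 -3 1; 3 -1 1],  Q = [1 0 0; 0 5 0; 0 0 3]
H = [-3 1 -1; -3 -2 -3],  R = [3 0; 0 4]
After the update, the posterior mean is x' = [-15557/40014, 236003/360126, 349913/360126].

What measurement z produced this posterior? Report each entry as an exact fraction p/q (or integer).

x̄ = F·x = [12, 3, 7]
P̄ = F·P·Fᵀ + Q = [55 0 18; 0 61 38; 18 38 35]
S = H·P̄·Hᵀ + R = [626 656; 656 1838]
K = P̄·Hᵀ·S⁻¹ = [-10705/40014 -947/40014; 98545/360126 -40706/180063; 30211/360126 -56827/360126]
x' − x̄ = [-495725/40014, -844375/360126, -2170969/360126] = K·y
y = (KᵀK)⁻¹·Kᵀ·(x' − x̄) = [41, 60]
z = y + H·x̄ = [41, 60] + [-40, -63] = [1, -3]

z = [1, -3]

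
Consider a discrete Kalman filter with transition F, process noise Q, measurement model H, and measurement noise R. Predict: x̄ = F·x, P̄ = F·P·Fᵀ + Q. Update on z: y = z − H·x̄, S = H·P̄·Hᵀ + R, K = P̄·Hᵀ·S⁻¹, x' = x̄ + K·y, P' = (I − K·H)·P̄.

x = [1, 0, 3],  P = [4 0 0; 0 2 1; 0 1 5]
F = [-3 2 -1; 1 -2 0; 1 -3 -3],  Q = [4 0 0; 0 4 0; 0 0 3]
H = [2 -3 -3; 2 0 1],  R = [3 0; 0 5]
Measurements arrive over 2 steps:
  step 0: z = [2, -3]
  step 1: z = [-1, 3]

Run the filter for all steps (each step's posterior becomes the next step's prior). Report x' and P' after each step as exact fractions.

step 0: x' = [-12632/16861, 34687/50583, -93902/50583], P' = [19065/16861 19882/16861 -8780/16861; 19882/16861 1583216/455247 -1189498/455247; -8780/16861 -1189498/455247 1118180/455247]
step 1: x' = [13701660202/13158173383, -6590018704/13158173383, 20339876575/13158173383], P' = [13624655997/13158173383 12757969275/13158173383 -4668470064/13158173383; 12757969275/13158173383 36537769145/13158173383 -26012382330/13158173383; -4668470064/13158173383 -26012382330/13158173383 24555643233/13158173383]

step 0: x̄ = F·x = [-6, 1, -8]
step 0: P̄ = F·P·Fᵀ + Q = [49 -18 -12; -18 16 22; -12 22 88]
step 0: y = z − H·x̄ = [-7, 17]
step 0: S = H·P̄·Hᵀ + R = [1891 22; 22 241]
step 0: K = P̄·Hᵀ·S⁻¹ = [1608/16861 5870/16861; -35842/455247 -23174/455247; -86722/455247 128812/455247]
step 0: x' = x̄ + K·y = [-12632/16861, 34687/50583, -93902/50583]
step 0: P' = (I − K·H)·P̄ = [19065/16861 19882/16861 -8780/16861; 19882/16861 1583216/455247 -1189498/455247; -8780/16861 -1189498/455247 1118180/455247]
step 1: x̄ = F·x = [276964/50583, -107270/50583, 46583/16861]
step 1: P̄ = F·P·Fᵀ + Q = [10798691/455247 -5724553/455247 -37351/151749; -5724553/455247 6521351/455247 301391/151749; -37351/151749 301391/151749 331508/50583]
step 1: y = z − H·x̄ = [-507074/50583, -541928/50583]
step 1: S = H·P̄·Hᵀ + R = [216419198/455247 66327059/455247; 66327059/455247 48006359/455247]
step 1: K = P̄·Hᵀ·S⁻¹ = [993604787/13158173383 4516168386/13158173383; -2020073965/13158173383 -99288756/13158173383; -1655574279/13158173383 3043740621/13158173383]
step 1: x' = x̄ + K·y = [13701660202/13158173383, -6590018704/13158173383, 20339876575/13158173383]
step 1: P' = (I − K·H)·P̄ = [13624655997/13158173383 12757969275/13158173383 -4668470064/13158173383; 12757969275/13158173383 36537769145/13158173383 -26012382330/13158173383; -4668470064/13158173383 -26012382330/13158173383 24555643233/13158173383]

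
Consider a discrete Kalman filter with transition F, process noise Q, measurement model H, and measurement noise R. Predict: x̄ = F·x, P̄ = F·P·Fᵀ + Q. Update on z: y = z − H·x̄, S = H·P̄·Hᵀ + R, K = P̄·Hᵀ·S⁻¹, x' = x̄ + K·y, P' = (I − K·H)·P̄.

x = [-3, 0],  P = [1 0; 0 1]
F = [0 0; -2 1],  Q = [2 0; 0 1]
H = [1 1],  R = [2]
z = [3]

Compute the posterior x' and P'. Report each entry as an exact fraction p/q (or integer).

x' = [-3/5, 21/5]
P' = [8/5 -6/5; -6/5 12/5]

x̄ = F·x = [0, 6]
P̄ = F·P·Fᵀ + Q = [2 0; 0 6]
y = z − H·x̄ = [-3]
S = H·P̄·Hᵀ + R = [10]
K = P̄·Hᵀ·S⁻¹ = [1/5; 3/5]
x' = x̄ + K·y = [-3/5, 21/5]
P' = (I − K·H)·P̄ = [8/5 -6/5; -6/5 12/5]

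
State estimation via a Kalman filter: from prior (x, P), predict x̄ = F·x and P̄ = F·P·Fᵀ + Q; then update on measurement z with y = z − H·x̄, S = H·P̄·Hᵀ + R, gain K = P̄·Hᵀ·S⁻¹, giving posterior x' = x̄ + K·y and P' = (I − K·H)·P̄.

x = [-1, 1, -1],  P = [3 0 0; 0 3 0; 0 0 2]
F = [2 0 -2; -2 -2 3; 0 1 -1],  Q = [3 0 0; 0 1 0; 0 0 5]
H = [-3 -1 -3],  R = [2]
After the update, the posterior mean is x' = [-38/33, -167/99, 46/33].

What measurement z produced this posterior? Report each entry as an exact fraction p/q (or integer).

z = [1]

x̄ = F·x = [0, -3, 2]
P̄ = F·P·Fᵀ + Q = [23 -24 4; -24 43 -12; 4 -12 10]
S = H·P̄·Hᵀ + R = [198]
K = P̄·Hᵀ·S⁻¹ = [-19/66; 65/198; -5/33]
x' − x̄ = [-38/33, 130/99, -20/33] = K·y
y = (KᵀK)⁻¹·Kᵀ·(x' − x̄) = [4]
z = y + H·x̄ = [4] + [-3] = [1]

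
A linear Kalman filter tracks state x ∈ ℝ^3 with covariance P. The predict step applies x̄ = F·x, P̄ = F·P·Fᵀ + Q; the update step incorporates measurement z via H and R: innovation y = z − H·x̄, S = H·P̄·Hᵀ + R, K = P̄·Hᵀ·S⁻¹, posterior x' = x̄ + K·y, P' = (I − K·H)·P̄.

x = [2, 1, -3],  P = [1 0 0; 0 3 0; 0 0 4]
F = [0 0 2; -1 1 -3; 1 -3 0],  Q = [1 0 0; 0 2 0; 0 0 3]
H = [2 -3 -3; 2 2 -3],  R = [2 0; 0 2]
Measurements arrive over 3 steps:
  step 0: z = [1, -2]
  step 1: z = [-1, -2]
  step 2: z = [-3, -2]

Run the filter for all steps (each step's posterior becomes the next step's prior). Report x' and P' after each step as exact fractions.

step 0: x̄ = F·x = [-6, 8, -1]
step 0: P̄ = F·P·Fᵀ + Q = [17 -24 0; -24 42 -10; 0 -10 31]
step 0: y = z − H·x̄ = [34, -9]
step 0: S = H·P̄·Hᵀ + R = [835 113; 113 445]
step 0: K = P̄·Hᵀ·S⁻¹ = [24376/179403 -11834/179403; -11923/59801 11897/59801; -7633/179403 -43618/179403]
step 0: x' = x̄ + K·y = [-141128/179403, -34047/59801, -46363/179403]
step 0: P' = (I − K·H)·P̄ = [300319/179403 -4828/59801 198446/179403; -4828/59801 9528/59801 -4798/59801; 198446/179403 -4798/59801 151780/179403]
step 1: x̄ = F·x = [-92726/179403, 178076/179403, 165295/179403]
step 1: P̄ = F·P·Fᵀ + Q = [786523/179403 -1336360/179403 483256/179403; -1336360/179403 3359737/179403 -1168891/179403; 483256/179403 -1168891/179403 1182688/179403]
step 1: y = z − H·x̄ = [1036162/179403, -1601/8543]
step 1: S = H·P̄·Hᵀ + R = [33583933/179403 -619103/8543; -619103/8543 1196418/8543]
step 1: K = P̄·Hᵀ·S⁻¹ = [43774114/417903715 -59261048/1253711145; -249125747/1253711145 743993579/3761133435; -75646456/1253711145 -853848233/3761133435]
step 1: x' = x̄ + K·y = [40527038/417903715, -240891749/1253711145, 771554978/1253711145]
step 1: P' = (I − K·H)·P̄ = [543133087/417903715 -76233356/1253711145 1074951302/1253711145; -76233356/1253711145 596548328/3761133435 -250763546/3761133435; 1074951302/1253711145 -250763546/3761133435 2551959062/3761133435]
step 2: x̄ = F·x = [1543109956/1253711145, -2677137797/1253711145, 281418787/417903715]
step 2: P̄ = F·P·Fᵀ + Q = [13968969683/3761133435 -22262989276/3761133435 2651429696/1253711145; -22262989276/3761133435 57285749387/3761133435 -6508025557/1253711145; 2651429696/1253711145 -6508025557/1253711145 2545859272/417903715]
step 2: y = z − H·x̄ = [-2469199531/250742229, 14796145/8088459]
step 2: S = H·P̄·Hᵀ + R = [121091102659/752226687 -1233043465/24265377; -1233043465/24265377 2964446974/24265377]
step 2: K = P̄·Hᵀ·S⁻¹ = [1320358326882/12851062279883 -582141852160/12851062279883; -2548743052465/12851062279883 2537065753879/12851062279883; -793440252112/12851062279883 -2899677423709/12851062279883]
step 2: x' = x̄ + K·y = [8751520579622/64255311399415, 11490781104281/64255311399415, 55815389545412/64255311399415]
step 2: P' = (I − K·H)·P̄ = [82956387562467/64255311399415 -3805000358084/64255311399415 54708064310122/64255311399415; -3805000358084/64255311399415 10171617612688/64255311399415 -4212474343194/64255311399415; 54708064310122/64255311399415 -4212474343194/64255311399415 43329318056982/64255311399415]

step 0: x' = [-141128/179403, -34047/59801, -46363/179403], P' = [300319/179403 -4828/59801 198446/179403; -4828/59801 9528/59801 -4798/59801; 198446/179403 -4798/59801 151780/179403]
step 1: x' = [40527038/417903715, -240891749/1253711145, 771554978/1253711145], P' = [543133087/417903715 -76233356/1253711145 1074951302/1253711145; -76233356/1253711145 596548328/3761133435 -250763546/3761133435; 1074951302/1253711145 -250763546/3761133435 2551959062/3761133435]
step 2: x' = [8751520579622/64255311399415, 11490781104281/64255311399415, 55815389545412/64255311399415], P' = [82956387562467/64255311399415 -3805000358084/64255311399415 54708064310122/64255311399415; -3805000358084/64255311399415 10171617612688/64255311399415 -4212474343194/64255311399415; 54708064310122/64255311399415 -4212474343194/64255311399415 43329318056982/64255311399415]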